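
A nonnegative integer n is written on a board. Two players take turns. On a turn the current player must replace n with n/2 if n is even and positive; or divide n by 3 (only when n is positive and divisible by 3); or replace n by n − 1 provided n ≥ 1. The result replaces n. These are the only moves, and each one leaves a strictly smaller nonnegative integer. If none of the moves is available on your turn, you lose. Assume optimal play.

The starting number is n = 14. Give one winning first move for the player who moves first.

Move to 7.

Build the W/L table. Terminal = L. A non-terminal position is W if it has a move to some L; otherwise it is L.
n=0: no move → L
n=1: →0(L), so W
n=2: →1(W) only, which is W, so L
n=3: →2(L), so W
n=4: →2(L), so W
n=5: →4(W) only, which is W, so L
n=6: →2(L), so W
n=7: →6(W) only, which is W, so L
n=8: →7(L), so W
n=9: →3(W), 8(W) — all W, so L
n=10: →5(L), so W
n=11: →10(W) only, which is W, so L
n=12: →11(L), so W
n=13: →12(W) only, which is W, so L
n=14: →7(L), so W
From 14, the L positions reachable in one move are: 7, 13. Any move reaching one of these is winning.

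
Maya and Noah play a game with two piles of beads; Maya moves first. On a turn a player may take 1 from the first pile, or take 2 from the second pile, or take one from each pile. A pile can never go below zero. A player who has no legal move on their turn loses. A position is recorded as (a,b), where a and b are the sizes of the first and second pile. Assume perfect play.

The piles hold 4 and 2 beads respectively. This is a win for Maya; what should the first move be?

Label each position W (a win for the player to move) or L (a loss). A position with no legal move is L; any other position is W exactly when some move reaches an L, and L when every move reaches a W.
No move ever increases a pile, so every position that can arise here has a ≤ 4 and b ≤ 2; it is enough to label the cells with 0 ≤ a ≤ 4 and 0 ≤ b ≤ 2.
Every move lowers a or b (never raises either), so fill the grid row by row in increasing a, and left to right within a row: each cell's successors are then already labelled.
      b=0  b=1  b=2
a=0:    L    L    W
a=1:    W    W    W
a=2:    L    L    W
a=3:    W    W    W
a=4:    L    L    W
Cells with no legal move (terminal, hence L): (0,0), (0,1).
The remaining L cells, each justified by listing all of its moves:
(2,0): the only move is to (1,0)(W), a W ⇒ L
(2,1): moves to (1,1)(W), (1,0)(W); every one is W ⇒ L
(4,0): the only move is to (3,0)(W), a W ⇒ L
(4,1): moves to (3,1)(W), (3,0)(W); every one is W ⇒ L
Every other cell has at least one move into one of the L cells above, so it is W.
From (4,2), the L positions reachable in one move are: (4,0).

Move to (4,0).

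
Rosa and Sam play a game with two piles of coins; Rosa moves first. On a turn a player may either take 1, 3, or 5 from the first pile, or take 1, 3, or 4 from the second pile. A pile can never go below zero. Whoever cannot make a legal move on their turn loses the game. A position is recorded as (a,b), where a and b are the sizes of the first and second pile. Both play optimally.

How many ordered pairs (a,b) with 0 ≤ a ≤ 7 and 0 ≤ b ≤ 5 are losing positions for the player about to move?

Compute win/loss labels from the base case upward. A position with no move is L. Any other position is W if it can reach an L in one move, else L.
Every move lowers a or b (never raises either), so fill the grid row by row in increasing a, and left to right within a row: each cell's successors are then already labelled.
      b=0  b=1  b=2  b=3  b=4  b=5
a=0:    L    W    L    W    W    W
a=1:    W    L    W    L    W    W
a=2:    L    W    L    W    W    W
a=3:    W    L    W    L    W    W
a=4:    L    W    L    W    W    W
a=5:    W    L    W    L    W    W
a=6:    L    W    L    W    W    W
a=7:    W    L    W    L    W    W
Cells with no legal move (terminal, hence L): (0,0).
The remaining L cells, each justified by listing all of its moves:
(0,2): only reaches (0,1)(W), which is W → L
(1,1): only reaches (0,1)(W), (1,0)(W), all W → L
(1,3): only reaches (0,3)(W), (1,2)(W), (1,0)(W), all W → L
(2,0): only reaches (1,0)(W), which is W → L
(2,2): only reaches (1,2)(W), (2,1)(W), all W → L
(3,1): only reaches (2,1)(W), (0,1)(W), (3,0)(W), all W → L
(3,3): only reaches (2,3)(W), (0,3)(W), (3,2)(W), (3,0)(W), all W → L
(4,0): only reaches (3,0)(W), (1,0)(W), all W → L
(4,2): only reaches (3,2)(W), (1,2)(W), (4,1)(W), all W → L
(5,1): only reaches (4,1)(W), (2,1)(W), (0,1)(W), (5,0)(W), all W → L
(5,3): only reaches (4,3)(W), (2,3)(W), (0,3)(W), (5,2)(W), (5,0)(W), all W → L
(6,0): only reaches (5,0)(W), (3,0)(W), (1,0)(W), all W → L
(6,2): only reaches (5,2)(W), (3,2)(W), (1,2)(W), (6,1)(W), all W → L
(7,1): only reaches (6,1)(W), (4,1)(W), (2,1)(W), (7,0)(W), all W → L
(7,3): only reaches (6,3)(W), (4,3)(W), (2,3)(W), (7,2)(W), (7,0)(W), all W → L
Every other cell has at least one move into one of the L cells above, so it is W.
L cells per row: a=0: 2, a=1: 2, a=2: 2, a=3: 2, a=4: 2, a=5: 2, a=6: 2, a=7: 2; total 16.

16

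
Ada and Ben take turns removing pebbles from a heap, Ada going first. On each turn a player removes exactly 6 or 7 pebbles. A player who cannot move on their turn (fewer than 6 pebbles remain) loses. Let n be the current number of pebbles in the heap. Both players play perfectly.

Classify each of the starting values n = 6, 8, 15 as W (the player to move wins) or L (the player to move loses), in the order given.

6: W, 8: W, 15: L

Classify positions by backward induction: terminal positions (no move available) are L. From any other position, the mover wins iff some move reaches an L.
n=0: no move → L
n=1: no move → L
n=2: no move → L
n=3: no move → L
n=4: no move → L
n=5: no move → L
n=6: W (go to 0, an L position)
n=7: W (go to 1, an L position)
n=8: W (go to 2, an L position)
n=9: W (go to 3, an L position)
n=10: W (go to 4, an L position)
n=11: W (go to 5, an L position)
n=12: W (go to 5, an L position)
n=13: L (options 7(W), 6(W) are all W)
n=14: L (options 8(W), 7(W) are all W)
n=15: L (options 9(W), 8(W) are all W)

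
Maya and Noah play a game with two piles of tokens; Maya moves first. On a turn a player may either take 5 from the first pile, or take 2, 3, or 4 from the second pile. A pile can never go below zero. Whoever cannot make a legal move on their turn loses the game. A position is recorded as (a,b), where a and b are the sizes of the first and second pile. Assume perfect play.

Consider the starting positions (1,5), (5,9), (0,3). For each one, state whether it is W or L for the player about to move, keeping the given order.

(1,5): W, (5,9): L, (0,3): W

Build the W/L table. Terminal = L. A non-terminal position is W if it has a move to some L; otherwise it is L.
No move ever increases a pile, so every position that can arise here has a ≤ 5 and b ≤ 9; it is enough to label the cells with 0 ≤ a ≤ 5 and 0 ≤ b ≤ 9.
Every move lowers a or b (never raises either), so fill the grid row by row in increasing a, and left to right within a row: each cell's successors are then already labelled.
      b=0  b=1  b=2  b=3  b=4  b=5  b=6  b=7  b=8  b=9
a=0:    L    L    W    W    W    W    L    L    W    W
a=1:    L    L    W    W    W    W    L    L    W    W
a=2:    L    L    W    W    W    W    L    L    W    W
a=3:    L    L    W    W    W    W    L    L    W    W
a=4:    L    L    W    W    W    W    L    L    W    W
a=5:    W    W    L    L    W    W    W    W    L    L
Cells with no legal move (terminal, hence L): (0,0), (0,1), (1,0), (1,1), (2,0), (2,1), (3,0), (3,1), (4,0), (4,1).
The remaining L cells, each justified by listing all of its moves:
(0,6): →(0,4)(W), (0,3)(W), (0,2)(W) — all W, so L
(0,7): →(0,5)(W), (0,4)(W), (0,3)(W) — all W, so L
(1,6): →(1,4)(W), (1,3)(W), (1,2)(W) — all W, so L
(1,7): →(1,5)(W), (1,4)(W), (1,3)(W) — all W, so L
(2,6): →(2,4)(W), (2,3)(W), (2,2)(W) — all W, so L
(2,7): →(2,5)(W), (2,4)(W), (2,3)(W) — all W, so L
(3,6): →(3,4)(W), (3,3)(W), (3,2)(W) — all W, so L
(3,7): →(3,5)(W), (3,4)(W), (3,3)(W) — all W, so L
(4,6): →(4,4)(W), (4,3)(W), (4,2)(W) — all W, so L
(4,7): →(4,5)(W), (4,4)(W), (4,3)(W) — all W, so L
(5,2): →(0,2)(W), (5,0)(W) — all W, so L
(5,3): →(0,3)(W), (5,1)(W), (5,0)(W) — all W, so L
(5,8): →(0,8)(W), (5,6)(W), (5,5)(W), (5,4)(W) — all W, so L
(5,9): →(0,9)(W), (5,7)(W), (5,6)(W), (5,5)(W) — all W, so L
Every other cell has at least one move into one of the L cells above, so it is W.
(1,5): the move to (1,1) reaches an L cell, so W
(5,9): one of the L cells justified above, so L
(0,3): the move to (0,1) reaches an L cell, so W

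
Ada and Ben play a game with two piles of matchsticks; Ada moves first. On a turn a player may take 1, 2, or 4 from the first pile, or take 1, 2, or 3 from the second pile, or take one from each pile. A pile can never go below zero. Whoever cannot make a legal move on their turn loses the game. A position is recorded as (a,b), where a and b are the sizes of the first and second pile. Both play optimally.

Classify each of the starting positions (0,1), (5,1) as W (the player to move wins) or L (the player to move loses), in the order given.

(0,1): W, (5,1): L

Compute win/loss labels from the base case upward. A position with no move is L. Any other position is W if it can reach an L in one move, else L.
No move ever increases a pile, so every position that can arise here has a ≤ 5 and b ≤ 1; it is enough to label the cells with 0 ≤ a ≤ 5 and 0 ≤ b ≤ 1.
Every move lowers a or b (never raises either), so fill the grid row by row in increasing a, and left to right within a row: each cell's successors are then already labelled.
      b=0  b=1
a=0:    L    W
a=1:    W    W
a=2:    W    L
a=3:    L    W
a=4:    W    W
a=5:    W    L
Cells with no legal move (terminal, hence L): (0,0).
The remaining L cells, each justified by listing all of its moves:
(2,1): only reaches (1,1)(W), (0,1)(W), (2,0)(W), (1,0)(W), all W → L
(3,0): only reaches (2,0)(W), (1,0)(W), all W → L
(5,1): only reaches (4,1)(W), (3,1)(W), (1,1)(W), (5,0)(W), (4,0)(W), all W → L
Every other cell has at least one move into one of the L cells above, so it is W.
(0,1): the move to (0,0) reaches an L cell, so W
(5,1): one of the L cells justified above, so L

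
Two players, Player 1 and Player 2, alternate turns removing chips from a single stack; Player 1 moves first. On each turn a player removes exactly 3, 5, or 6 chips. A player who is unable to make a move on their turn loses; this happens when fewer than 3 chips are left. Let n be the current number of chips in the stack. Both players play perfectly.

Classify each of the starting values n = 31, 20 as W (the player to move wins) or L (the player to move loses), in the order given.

Label each position W (a win for the player to move) or L (a loss). A position with no legal move is L; any other position is W exactly when some move reaches an L, and L when every move reaches a W.
n=0: no move → L
n=1: no move → L
n=2: no move → L
n=3: reaches L-position 0 → W
n=4: reaches L-position 1 → W
n=5: reaches L-position 2 → W
n=6: reaches L-position 1 → W
n=7: reaches L-position 2 → W
n=8: reaches L-position 2 → W
n=9: only reaches 6(W), 4(W), 3(W), all W → L
n=10: only reaches 7(W), 5(W), 4(W), all W → L
n=11: only reaches 8(W), 6(W), 5(W), all W → L
n=12: reaches L-position 9 → W
n=13: reaches L-position 10 → W
n=14: reaches L-position 11 → W
n=15: reaches L-position 10 → W
n=16: reaches L-position 11 → W
n=17: reaches L-position 11 → W
n=18: only reaches 15(W), 13(W), 12(W), all W → L
n=19: only reaches 16(W), 14(W), 13(W), all W → L
n=20: only reaches 17(W), 15(W), 14(W), all W → L
n=21: reaches L-position 18 → W
n=22: reaches L-position 19 → W
n=23: reaches L-position 20 → W
n=24: reaches L-position 19 → W
n=25: reaches L-position 20 → W
n=26: reaches L-position 20 → W
n=27: only reaches 24(W), 22(W), 21(W), all W → L
n=28: only reaches 25(W), 23(W), 22(W), all W → L
n=29: only reaches 26(W), 24(W), 23(W), all W → L
n=30: reaches L-position 27 → W
n=31: reaches L-position 28 → W

31: W, 20: L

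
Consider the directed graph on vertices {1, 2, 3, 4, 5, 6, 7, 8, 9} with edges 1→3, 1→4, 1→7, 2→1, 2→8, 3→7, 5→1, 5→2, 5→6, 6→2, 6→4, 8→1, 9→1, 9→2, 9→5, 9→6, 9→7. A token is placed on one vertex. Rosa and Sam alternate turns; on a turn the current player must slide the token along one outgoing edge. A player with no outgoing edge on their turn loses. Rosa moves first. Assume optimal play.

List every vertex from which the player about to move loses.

4, 5, 7, 8

Compute win/loss labels from the base case upward. A position with no move is L. Any other position is W if it can reach an L in one move, else L.
Every edge goes from a vertex to one that appears earlier in the order 7, 4, 3, 1, 8, 2, 6, 5, 9, so processing vertices in that order labels each vertex after all of its successors.
7: no outgoing edge → L
4: no outgoing edge → L
3: W (go to 7, an L position)
1: W (go to 4, an L position)
8: L (sole option 1(W) is W)
2: W (go to 8, an L position)
6: W (go to 4, an L position)
5: L (options 6(W), 2(W), 1(W) are all W)
9: W (go to 5, an L position)
Reading off the rows marked L gives the requested list; there are 4 such vertices.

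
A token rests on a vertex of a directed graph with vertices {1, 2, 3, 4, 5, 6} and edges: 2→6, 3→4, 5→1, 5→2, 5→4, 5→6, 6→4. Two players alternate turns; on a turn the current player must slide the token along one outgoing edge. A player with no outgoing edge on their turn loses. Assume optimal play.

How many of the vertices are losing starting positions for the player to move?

Compute win/loss labels from the base case upward. A position with no move is L. Any other position is W if it can reach an L in one move, else L.
Every edge goes from a vertex to one that appears earlier in the order 4, 1, 6, 2, 5, 3, so processing vertices in that order labels each vertex after all of its successors.
4: no outgoing edge → L
1: no outgoing edge → L
6: reaches L-position 4 → W
2: only reaches 6(W), which is W → L
5: reaches L-position 2 → W
3: reaches L-position 4 → W
The L vertices are 1, 2, 4; that is 3 in all.

3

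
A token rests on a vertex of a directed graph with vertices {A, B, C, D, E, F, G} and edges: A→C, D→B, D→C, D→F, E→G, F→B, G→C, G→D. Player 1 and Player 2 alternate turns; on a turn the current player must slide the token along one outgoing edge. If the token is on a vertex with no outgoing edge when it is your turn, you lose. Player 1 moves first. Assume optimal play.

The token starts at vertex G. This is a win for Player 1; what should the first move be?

Positions with no move are L. A position that does have a move is losing for the player to move precisely when every available move leads to a winning position for the opponent. Fill in the labels:
Every edge goes from a vertex to one that appears earlier in the order C, B, A, F, D, G, E, so processing vertices in that order labels each vertex after all of its successors.
C: no outgoing edge → L
B: no outgoing edge → L
A: reaches L-position C → W
F: reaches L-position B → W
D: reaches L-position B → W
G: reaches L-position C → W
E: only reaches G(W), which is W → L
From G, the L positions reachable in one move are: C.

Move to C.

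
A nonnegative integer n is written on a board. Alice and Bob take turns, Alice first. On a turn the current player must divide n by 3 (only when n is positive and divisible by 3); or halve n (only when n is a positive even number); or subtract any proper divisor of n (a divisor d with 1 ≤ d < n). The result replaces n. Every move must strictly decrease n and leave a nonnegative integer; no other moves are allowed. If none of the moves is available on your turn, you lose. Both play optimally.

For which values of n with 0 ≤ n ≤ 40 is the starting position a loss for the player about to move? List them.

0, 1, 4, 7, 9, 11, 13, 15, 17, 19, 23, 25, 28, 31, 36

Label each position W (a win for the player to move) or L (a loss). A position with no legal move is L; any other position is W exactly when some move reaches an L, and L when every move reaches a W.
n=0: no move → L
n=1: no move → L
n=2: W (go to 1, an L position)
n=3: W (go to 1, an L position)
n=4: L (options 2(W), 3(W) are all W)
n=5: W (go to 4, an L position)
n=6: W (go to 4, an L position)
n=7: L (sole option 6(W) is W)
n=8: W (go to 4, an L position)
n=9: L (options 3(W), 6(W), 8(W) are all W)
n=10: W (go to 9, an L position)
n=11: L (sole option 10(W) is W)
n=12: W (go to 4, an L position)
n=13: L (sole option 12(W) is W)
n=14: W (go to 7, an L position)
n=15: L (options 5(W), 10(W), 12(W), 14(W) are all W)
n=16: W (go to 15, an L position)
n=17: L (sole option 16(W) is W)
n=18: W (go to 9, an L position)
n=19: L (sole option 18(W) is W)
n=20: W (go to 15, an L position)
n=21: W (go to 7, an L position)
n=22: W (go to 11, an L position)
n=23: L (sole option 22(W) is W)
n=24: W (go to 23, an L position)
n=25: L (options 20(W), 24(W) are all W)
n=26: W (go to 13, an L position)
n=27: W (go to 9, an L position)
n=28: L (options 14(W), 21(W), 24(W), 26(W), 27(W) are all W)
n=29: W (go to 28, an L position)
n=30: W (go to 15, an L position)
n=31: L (sole option 30(W) is W)
n=32: W (go to 28, an L position)
n=33: W (go to 11, an L position)
n=34: W (go to 17, an L position)
n=35: W (go to 28, an L position)
n=36: L (options 12(W), 18(W), 24(W), 27(W), 30(W), 32(W), 33(W), 34(W), 35(W) are all W)
n=37: W (go to 36, an L position)
n=38: W (go to 19, an L position)
n=39: W (go to 13, an L position)
n=40: W (go to 36, an L position)
Reading off the rows marked L gives the requested list; there are 15 such values of n.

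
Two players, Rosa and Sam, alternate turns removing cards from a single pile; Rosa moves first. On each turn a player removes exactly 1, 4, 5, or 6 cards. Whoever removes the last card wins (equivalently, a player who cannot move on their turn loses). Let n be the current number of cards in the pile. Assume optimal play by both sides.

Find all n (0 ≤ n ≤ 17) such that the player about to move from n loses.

0, 2, 9, 11

Build the W/L table. Terminal = L. A non-terminal position is W if it has a move to some L; otherwise it is L.
n=0: no move → L
n=1: →0(L), so W
n=2: →1(W) only, which is W, so L
n=3: →2(L), so W
n=4: →0(L), so W
n=5: →0(L), so W
n=6: →2(L), so W
n=7: →2(L), so W
n=8: →2(L), so W
n=9: →8(W), 5(W), 4(W), 3(W) — all W, so L
n=10: →9(L), so W
n=11: →10(W), 7(W), 6(W), 5(W) — all W, so L
n=12: →11(L), so W
n=13: →9(L), so W
n=14: →9(L), so W
n=15: →11(L), so W
n=16: →11(L), so W
n=17: →11(L), so W
The losing starting values of n are exactly the entries labelled L in this table (4 of them).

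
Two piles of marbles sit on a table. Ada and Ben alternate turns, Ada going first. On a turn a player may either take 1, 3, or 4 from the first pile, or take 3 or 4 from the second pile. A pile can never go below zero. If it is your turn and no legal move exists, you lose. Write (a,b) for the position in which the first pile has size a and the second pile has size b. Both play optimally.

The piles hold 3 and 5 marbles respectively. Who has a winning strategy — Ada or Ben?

Compute win/loss labels from the base case upward. A position with no move is L. Any other position is W if it can reach an L in one move, else L.
No move ever increases a pile, so every position that can arise here has a ≤ 3 and b ≤ 5; it is enough to label the cells with 0 ≤ a ≤ 3 and 0 ≤ b ≤ 5.
Every move lowers a or b (never raises either), so fill the grid row by row in increasing a, and left to right within a row: each cell's successors are then already labelled.
      b=0  b=1  b=2  b=3  b=4  b=5
a=0:    L    L    L    W    W    W
a=1:    W    W    W    L    L    L
a=2:    L    L    L    W    W    W
a=3:    W    W    W    L    L    L
Cells with no legal move (terminal, hence L): (0,0), (0,1), (0,2).
The remaining L cells, each justified by listing all of its moves:
(1,3): →(0,3)(W), (1,0)(W) — all W, so L
(1,4): →(0,4)(W), (1,1)(W), (1,0)(W) — all W, so L
(1,5): →(0,5)(W), (1,2)(W), (1,1)(W) — all W, so L
(2,0): →(1,0)(W) only, which is W, so L
(2,1): →(1,1)(W) only, which is W, so L
(2,2): →(1,2)(W) only, which is W, so L
(3,3): →(2,3)(W), (0,3)(W), (3,0)(W) — all W, so L
(3,4): →(2,4)(W), (0,4)(W), (3,1)(W), (3,0)(W) — all W, so L
(3,5): →(2,5)(W), (0,5)(W), (3,2)(W), (3,1)(W) — all W, so L
Every other cell has at least one move into one of the L cells above, so it is W.
Every move from (3,5) reaches a W position, so the mover loses.

Ben wins.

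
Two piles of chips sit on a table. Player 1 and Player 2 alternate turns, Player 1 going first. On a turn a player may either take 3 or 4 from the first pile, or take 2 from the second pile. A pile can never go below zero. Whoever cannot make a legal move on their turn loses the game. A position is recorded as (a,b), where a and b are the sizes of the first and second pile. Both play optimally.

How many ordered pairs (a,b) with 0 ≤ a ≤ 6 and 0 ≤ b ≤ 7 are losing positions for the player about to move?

24

Use the standard recursion: the mover loses at a terminal position; elsewhere, the mover wins exactly when some move hands the opponent an L position.
Every move lowers a or b (never raises either), so fill the grid row by row in increasing a, and left to right within a row: each cell's successors are then already labelled.
      b=0  b=1  b=2  b=3  b=4  b=5  b=6  b=7
a=0:    L    L    W    W    L    L    W    W
a=1:    L    L    W    W    L    L    W    W
a=2:    L    L    W    W    L    L    W    W
a=3:    W    W    L    L    W    W    L    L
a=4:    W    W    L    L    W    W    L    L
a=5:    W    W    L    L    W    W    L    L
a=6:    W    W    W    W    W    W    W    W
Cells with no legal move (terminal, hence L): (0,0), (0,1), (1,0), (1,1), (2,0), (2,1).
The remaining L cells, each justified by listing all of its moves:
(0,4): the only move is to (0,2)(W), a W ⇒ L
(0,5): the only move is to (0,3)(W), a W ⇒ L
(1,4): the only move is to (1,2)(W), a W ⇒ L
(1,5): the only move is to (1,3)(W), a W ⇒ L
(2,4): the only move is to (2,2)(W), a W ⇒ L
(2,5): the only move is to (2,3)(W), a W ⇒ L
(3,2): moves to (0,2)(W), (3,0)(W); every one is W ⇒ L
(3,3): moves to (0,3)(W), (3,1)(W); every one is W ⇒ L
(3,6): moves to (0,6)(W), (3,4)(W); every one is W ⇒ L
(3,7): moves to (0,7)(W), (3,5)(W); every one is W ⇒ L
(4,2): moves to (1,2)(W), (0,2)(W), (4,0)(W); every one is W ⇒ L
(4,3): moves to (1,3)(W), (0,3)(W), (4,1)(W); every one is W ⇒ L
(4,6): moves to (1,6)(W), (0,6)(W), (4,4)(W); every one is W ⇒ L
(4,7): moves to (1,7)(W), (0,7)(W), (4,5)(W); every one is W ⇒ L
(5,2): moves to (2,2)(W), (1,2)(W), (5,0)(W); every one is W ⇒ L
(5,3): moves to (2,3)(W), (1,3)(W), (5,1)(W); every one is W ⇒ L
(5,6): moves to (2,6)(W), (1,6)(W), (5,4)(W); every one is W ⇒ L
(5,7): moves to (2,7)(W), (1,7)(W), (5,5)(W); every one is W ⇒ L
Every other cell has at least one move into one of the L cells above, so it is W.
L cells per row: a=0: 4, a=1: 4, a=2: 4, a=3: 4, a=4: 4, a=5: 4, a=6: 0; total 24.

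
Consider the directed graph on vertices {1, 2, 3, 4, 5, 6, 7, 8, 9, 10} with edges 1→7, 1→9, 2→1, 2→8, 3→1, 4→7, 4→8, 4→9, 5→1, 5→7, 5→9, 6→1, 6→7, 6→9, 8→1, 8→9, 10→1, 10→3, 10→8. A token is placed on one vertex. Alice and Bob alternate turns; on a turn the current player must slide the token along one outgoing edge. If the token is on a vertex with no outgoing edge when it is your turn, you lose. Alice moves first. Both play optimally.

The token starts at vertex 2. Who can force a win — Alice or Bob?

Bob wins.

Label each position W (a win for the player to move) or L (a loss). A position with no legal move is L; any other position is W exactly when some move reaches an L, and L when every move reaches a W.
Every edge goes from a vertex to one that appears earlier in the order 9, 7, 1, 8, 2, 5, 6, 4, 3, 10, so processing vertices in that order labels each vertex after all of its successors.
9: no outgoing edge → L
7: no outgoing edge → L
1: reaches L-position 7 → W
8: reaches L-position 9 → W
2: only reaches 8(W), 1(W), all W → L
5: reaches L-position 7 → W
6: reaches L-position 7 → W
4: reaches L-position 7 → W
3: only reaches 1(W), which is W → L
10: reaches L-position 3 → W
The starting position 2 is L: whatever Alice does, the opponent receives a W position.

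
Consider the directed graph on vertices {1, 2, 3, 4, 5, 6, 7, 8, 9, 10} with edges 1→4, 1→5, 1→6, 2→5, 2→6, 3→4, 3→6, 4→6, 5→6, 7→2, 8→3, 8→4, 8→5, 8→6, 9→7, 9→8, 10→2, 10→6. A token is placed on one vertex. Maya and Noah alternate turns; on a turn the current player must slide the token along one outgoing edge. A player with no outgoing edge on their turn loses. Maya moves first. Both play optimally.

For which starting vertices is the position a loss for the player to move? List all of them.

Work bottom-up. With no move the player to move loses. Otherwise the position is W if at least one move leads to an L position for the opponent, and L if every move leads to a W.
Every edge goes from a vertex to one that appears earlier in the order 6, 4, 5, 1, 3, 2, 7, 10, 8, 9, so processing vertices in that order labels each vertex after all of its successors.
6: no outgoing edge → L
4: W (go to 6, an L position)
5: W (go to 6, an L position)
1: W (go to 6, an L position)
3: W (go to 6, an L position)
2: W (go to 6, an L position)
7: L (sole option 2(W) is W)
10: W (go to 6, an L position)
8: W (go to 6, an L position)
9: W (go to 7, an L position)
Reading off the rows marked L gives the requested list; there are 2 such vertices.

6, 7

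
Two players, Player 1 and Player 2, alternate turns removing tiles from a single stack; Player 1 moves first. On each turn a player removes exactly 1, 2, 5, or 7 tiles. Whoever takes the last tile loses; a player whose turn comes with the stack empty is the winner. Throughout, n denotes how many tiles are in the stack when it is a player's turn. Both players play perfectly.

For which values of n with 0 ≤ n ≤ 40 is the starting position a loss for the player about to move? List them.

Label each position W (a win for the player to move) or L (a loss). A position with no legal move is W; any other position is W exactly when some move reaches an L, and L when every move reaches a W.
n=0: no move; the opponent has just taken the last tile and therefore loses → W
n=1: L (sole option 0(W) is W)
n=2: W (go to 1, an L position)
n=3: W (go to 1, an L position)
n=4: L (options 3(W), 2(W) are all W)
n=5: W (go to 4, an L position)
n=6: W (go to 4, an L position)
n=7: L (options 6(W), 5(W), 2(W), 0(W) are all W)
n=8: W (go to 7, an L position)
n=9: W (go to 7, an L position)
n=10: L (options 9(W), 8(W), 5(W), 3(W) are all W)
n=11: W (go to 10, an L position)
n=12: W (go to 10, an L position)
n=13: L (options 12(W), 11(W), 8(W), 6(W) are all W)
n=14: W (go to 13, an L position)
n=15: W (go to 13, an L position)
n=16: L (options 15(W), 14(W), 11(W), 9(W) are all W)
n=17: W (go to 16, an L position)
n=18: W (go to 16, an L position)
n=19: L (options 18(W), 17(W), 14(W), 12(W) are all W)
n=20: W (go to 19, an L position)
n=21: W (go to 19, an L position)
n=22: L (options 21(W), 20(W), 17(W), 15(W) are all W)
n=23: W (go to 22, an L position)
n=24: W (go to 22, an L position)
n=25: L (options 24(W), 23(W), 20(W), 18(W) are all W)
n=26: W (go to 25, an L position)
n=27: W (go to 25, an L position)
n=28: L (options 27(W), 26(W), 23(W), 21(W) are all W)
n=29: W (go to 28, an L position)
n=30: W (go to 28, an L position)
n=31: L (options 30(W), 29(W), 26(W), 24(W) are all W)
n=32: W (go to 31, an L position)
n=33: W (go to 31, an L position)
n=34: L (options 33(W), 32(W), 29(W), 27(W) are all W)
n=35: W (go to 34, an L position)
n=36: W (go to 34, an L position)
n=37: L (options 36(W), 35(W), 32(W), 30(W) are all W)
n=38: W (go to 37, an L position)
n=39: W (go to 37, an L position)
n=40: L (options 39(W), 38(W), 35(W), 33(W) are all W)
The losing starting values of n are exactly the entries labelled L in this table (14 of them).

1, 4, 7, 10, 13, 16, 19, 22, 25, 28, 31, 34, 37, 40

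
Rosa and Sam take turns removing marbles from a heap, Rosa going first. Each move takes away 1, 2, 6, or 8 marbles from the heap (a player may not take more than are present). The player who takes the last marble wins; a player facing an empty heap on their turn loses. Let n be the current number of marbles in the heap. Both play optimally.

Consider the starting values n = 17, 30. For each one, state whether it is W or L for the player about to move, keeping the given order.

17: L, 30: W

Classify positions by backward induction: terminal positions (no move available) are L. From any other position, the mover wins iff some move reaches an L.
n=0: no move → L
n=1: →0(L), so W
n=2: →0(L), so W
n=3: →2(W), 1(W) — all W, so L
n=4: →3(L), so W
n=5: →3(L), so W
n=6: →0(L), so W
n=7: →6(W), 5(W), 1(W) — all W, so L
n=8: →7(L), so W
n=9: →7(L), so W
n=10: →9(W), 8(W), 4(W), 2(W) — all W, so L
n=11: →10(L), so W
n=12: →10(L), so W
n=13: →7(L), so W
n=14: →13(W), 12(W), 8(W), 6(W) — all W, so L
n=15: →14(L), so W
n=16: →14(L), so W
n=17: →16(W), 15(W), 11(W), 9(W) — all W, so L
n=18: →17(L), so W
n=19: →17(L), so W
n=20: →14(L), so W
n=21: →20(W), 19(W), 15(W), 13(W) — all W, so L
n=22: →21(L), so W
n=23: →21(L), so W
n=24: →23(W), 22(W), 18(W), 16(W) — all W, so L
n=25: →24(L), so W
n=26: →24(L), so W
n=27: →21(L), so W
n=28: →27(W), 26(W), 22(W), 20(W) — all W, so L
n=29: →28(L), so W
n=30: →28(L), so W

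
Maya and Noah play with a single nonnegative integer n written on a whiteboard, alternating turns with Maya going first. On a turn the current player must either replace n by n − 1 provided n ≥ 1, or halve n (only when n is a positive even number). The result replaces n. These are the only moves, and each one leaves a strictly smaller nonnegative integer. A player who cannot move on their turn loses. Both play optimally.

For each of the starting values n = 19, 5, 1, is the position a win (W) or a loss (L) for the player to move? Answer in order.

Work bottom-up. With no move the player to move loses. Otherwise the position is W if at least one move leads to an L position for the opponent, and L if every move leads to a W.
n=0: no move → L
n=1: W (go to 0, an L position)
n=2: L (sole option 1(W) is W)
n=3: W (go to 2, an L position)
n=4: W (go to 2, an L position)
n=5: L (sole option 4(W) is W)
n=6: W (go to 5, an L position)
n=7: L (sole option 6(W) is W)
n=8: W (go to 7, an L position)
n=9: L (sole option 8(W) is W)
n=10: W (go to 5, an L position)
n=11: L (sole option 10(W) is W)
n=12: W (go to 11, an L position)
n=13: L (sole option 12(W) is W)
n=14: W (go to 7, an L position)
n=15: L (sole option 14(W) is W)
n=16: W (go to 15, an L position)
n=17: L (sole option 16(W) is W)
n=18: W (go to 9, an L position)
n=19: L (sole option 18(W) is W)

19: L, 5: L, 1: W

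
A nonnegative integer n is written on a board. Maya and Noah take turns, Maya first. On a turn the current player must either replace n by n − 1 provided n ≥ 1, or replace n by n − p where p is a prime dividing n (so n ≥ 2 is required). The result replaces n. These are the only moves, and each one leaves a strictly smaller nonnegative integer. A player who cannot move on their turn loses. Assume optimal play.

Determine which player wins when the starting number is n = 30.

Use the standard recursion: the mover loses at a terminal position; elsewhere, the mover wins exactly when some move hands the opponent an L position.
n=0: no move → L
n=1: →0(L), so W
n=2: →0(L), so W
n=3: →0(L), so W
n=4: →2(W), 3(W) — all W, so L
n=5: →0(L), so W
n=6: →4(L), so W
n=7: →0(L), so W
n=8: →6(W), 7(W) — all W, so L
n=9: →8(L), so W
n=10: →8(L), so W
n=11: →0(L), so W
n=12: →9(W), 10(W), 11(W) — all W, so L
n=13: →0(L), so W
n=14: →12(L), so W
n=15: →12(L), so W
n=16: →14(W), 15(W) — all W, so L
n=17: →0(L), so W
n=18: →16(L), so W
n=19: →0(L), so W
n=20: →15(W), 18(W), 19(W) — all W, so L
n=21: →20(L), so W
n=22: →20(L), so W
n=23: →0(L), so W
n=24: →21(W), 22(W), 23(W) — all W, so L
n=25: →20(L), so W
n=26: →24(L), so W
n=27: →24(L), so W
n=28: →21(W), 26(W), 27(W) — all W, so L
n=29: →0(L), so W
n=30: →28(L), so W
From 30 Maya can move to 28, reaching an L position.

Maya wins.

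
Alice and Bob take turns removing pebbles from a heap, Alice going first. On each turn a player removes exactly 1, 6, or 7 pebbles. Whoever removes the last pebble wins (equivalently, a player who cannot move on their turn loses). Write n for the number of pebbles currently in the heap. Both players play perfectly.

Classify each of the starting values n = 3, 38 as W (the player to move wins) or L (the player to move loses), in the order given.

Work bottom-up. With no move the player to move loses. Otherwise the position is W if at least one move leads to an L position for the opponent, and L if every move leads to a W.
n=0: no move → L
n=1: W (go to 0, an L position)
n=2: L (sole option 1(W) is W)
n=3: W (go to 2, an L position)
n=4: L (sole option 3(W) is W)
n=5: W (go to 4, an L position)
n=6: W (go to 0, an L position)
n=7: W (go to 0, an L position)
n=8: W (go to 2, an L position)
n=9: W (go to 2, an L position)
n=10: W (go to 4, an L position)
n=11: W (go to 4, an L position)
n=12: L (options 11(W), 6(W), 5(W) are all W)
n=13: W (go to 12, an L position)
n=14: L (options 13(W), 8(W), 7(W) are all W)
n=15: W (go to 14, an L position)
n=16: L (options 15(W), 10(W), 9(W) are all W)
n=17: W (go to 16, an L position)
n=18: W (go to 12, an L position)
n=19: W (go to 12, an L position)
n=20: W (go to 14, an L position)
n=21: W (go to 14, an L position)
n=22: W (go to 16, an L position)
n=23: W (go to 16, an L position)
n=24: L (options 23(W), 18(W), 17(W) are all W)
n=25: W (go to 24, an L position)
n=26: L (options 25(W), 20(W), 19(W) are all W)
n=27: W (go to 26, an L position)
n=28: L (options 27(W), 22(W), 21(W) are all W)
n=29: W (go to 28, an L position)
n=30: W (go to 24, an L position)
n=31: W (go to 24, an L position)
n=32: W (go to 26, an L position)
n=33: W (go to 26, an L position)
n=34: W (go to 28, an L position)
n=35: W (go to 28, an L position)
n=36: L (options 35(W), 30(W), 29(W) are all W)
n=37: W (go to 36, an L position)
n=38: L (options 37(W), 32(W), 31(W) are all W)

3: W, 38: L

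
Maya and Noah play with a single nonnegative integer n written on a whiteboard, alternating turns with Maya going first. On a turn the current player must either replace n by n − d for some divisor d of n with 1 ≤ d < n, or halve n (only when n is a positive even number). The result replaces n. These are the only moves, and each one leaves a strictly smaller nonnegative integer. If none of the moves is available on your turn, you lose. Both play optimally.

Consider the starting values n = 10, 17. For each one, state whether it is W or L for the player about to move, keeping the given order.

10: W, 17: L

Classify positions by backward induction: terminal positions (no move available) are L. From any other position, the mover wins iff some move reaches an L.
n=0: no move → L
n=1: no move → L
n=2: →1(L), so W
n=3: →2(W) only, which is W, so L
n=4: →3(L), so W
n=5: →4(W) only, which is W, so L
n=6: →3(L), so W
n=7: →6(W) only, which is W, so L
n=8: →7(L), so W
n=9: →6(W), 8(W) — all W, so L
n=10: →5(L), so W
n=11: →10(W) only, which is W, so L
n=12: →9(L), so W
n=13: →12(W) only, which is W, so L
n=14: →7(L), so W
n=15: →10(W), 12(W), 14(W) — all W, so L
n=16: →15(L), so W
n=17: →16(W) only, which is W, so L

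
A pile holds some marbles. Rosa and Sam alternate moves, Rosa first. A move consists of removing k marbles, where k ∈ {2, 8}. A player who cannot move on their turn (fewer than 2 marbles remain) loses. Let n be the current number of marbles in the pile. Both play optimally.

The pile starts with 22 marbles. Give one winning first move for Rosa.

Remove 2, leaving 20.

Classify positions by backward induction: terminal positions (no move available) are L. From any other position, the mover wins iff some move reaches an L.
n=0: no move → L
n=1: no move → L
n=2: W (go to 0, an L position)
n=3: W (go to 1, an L position)
n=4: L (sole option 2(W) is W)
n=5: L (sole option 3(W) is W)
n=6: W (go to 4, an L position)
n=7: W (go to 5, an L position)
n=8: W (go to 0, an L position)
n=9: W (go to 1, an L position)
n=10: L (options 8(W), 2(W) are all W)
n=11: L (options 9(W), 3(W) are all W)
n=12: W (go to 10, an L position)
n=13: W (go to 11, an L position)
n=14: L (options 12(W), 6(W) are all W)
n=15: L (options 13(W), 7(W) are all W)
n=16: W (go to 14, an L position)
n=17: W (go to 15, an L position)
n=18: W (go to 10, an L position)
n=19: W (go to 11, an L position)
n=20: L (options 18(W), 12(W) are all W)
n=21: L (options 19(W), 13(W) are all W)
n=22: W (go to 20, an L position)
From 22, the L positions reachable in one move are: 20, 14. Any move reaching one of these is winning.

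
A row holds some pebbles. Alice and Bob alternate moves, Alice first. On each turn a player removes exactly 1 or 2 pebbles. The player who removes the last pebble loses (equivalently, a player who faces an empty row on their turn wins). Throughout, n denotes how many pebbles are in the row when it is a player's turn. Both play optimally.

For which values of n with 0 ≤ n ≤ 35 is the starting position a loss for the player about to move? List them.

1, 4, 7, 10, 13, 16, 19, 22, 25, 28, 31, 34

Build the W/L table. Terminal = W. A non-terminal position is W if it has a move to some L; otherwise it is L.
n=0: no move; the opponent has just taken the last pebble and therefore loses → W
n=1: the only move is to 0(W), a W ⇒ L
n=2: can move to 1, which is L ⇒ W
n=3: can move to 1, which is L ⇒ W
n=4: moves to 3(W), 2(W); every one is W ⇒ L
n=5: can move to 4, which is L ⇒ W
n=6: can move to 4, which is L ⇒ W
n=7: moves to 6(W), 5(W); every one is W ⇒ L
n=8: can move to 7, which is L ⇒ W
n=9: can move to 7, which is L ⇒ W
n=10: moves to 9(W), 8(W); every one is W ⇒ L
n=11: can move to 10, which is L ⇒ W
n=12: can move to 10, which is L ⇒ W
n=13: moves to 12(W), 11(W); every one is W ⇒ L
n=14: can move to 13, which is L ⇒ W
n=15: can move to 13, which is L ⇒ W
n=16: moves to 15(W), 14(W); every one is W ⇒ L
n=17: can move to 16, which is L ⇒ W
n=18: can move to 16, which is L ⇒ W
n=19: moves to 18(W), 17(W); every one is W ⇒ L
n=20: can move to 19, which is L ⇒ W
n=21: can move to 19, which is L ⇒ W
n=22: moves to 21(W), 20(W); every one is W ⇒ L
n=23: can move to 22, which is L ⇒ W
n=24: can move to 22, which is L ⇒ W
n=25: moves to 24(W), 23(W); every one is W ⇒ L
n=26: can move to 25, which is L ⇒ W
n=27: can move to 25, which is L ⇒ W
n=28: moves to 27(W), 26(W); every one is W ⇒ L
n=29: can move to 28, which is L ⇒ W
n=30: can move to 28, which is L ⇒ W
n=31: moves to 30(W), 29(W); every one is W ⇒ L
n=32: can move to 31, which is L ⇒ W
n=33: can move to 31, which is L ⇒ W
n=34: moves to 33(W), 32(W); every one is W ⇒ L
n=35: can move to 34, which is L ⇒ W
Reading off the rows marked L gives the requested list; there are 12 such values of n.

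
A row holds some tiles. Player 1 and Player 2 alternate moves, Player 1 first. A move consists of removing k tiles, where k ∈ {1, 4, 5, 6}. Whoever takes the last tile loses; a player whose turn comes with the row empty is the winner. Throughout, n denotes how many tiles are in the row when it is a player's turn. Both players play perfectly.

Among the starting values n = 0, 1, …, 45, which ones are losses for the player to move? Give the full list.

Classify positions by backward induction: terminal positions (no move available) are W. From any other position, the mover wins iff some move reaches an L.
n=0: no move; the opponent has just taken the last tile and therefore loses → W
n=1: only reaches 0(W), which is W → L
n=2: reaches L-position 1 → W
n=3: only reaches 2(W), which is W → L
n=4: reaches L-position 3 → W
n=5: reaches L-position 1 → W
n=6: reaches L-position 1 → W
n=7: reaches L-position 3 → W
n=8: reaches L-position 3 → W
n=9: reaches L-position 3 → W
n=10: only reaches 9(W), 6(W), 5(W), 4(W), all W → L
n=11: reaches L-position 10 → W
n=12: only reaches 11(W), 8(W), 7(W), 6(W), all W → L
n=13: reaches L-position 12 → W
n=14: reaches L-position 10 → W
n=15: reaches L-position 10 → W
n=16: reaches L-position 12 → W
n=17: reaches L-position 12 → W
n=18: reaches L-position 12 → W
n=19: only reaches 18(W), 15(W), 14(W), 13(W), all W → L
n=20: reaches L-position 19 → W
n=21: only reaches 20(W), 17(W), 16(W), 15(W), all W → L
n=22: reaches L-position 21 → W
n=23: reaches L-position 19 → W
n=24: reaches L-position 19 → W
n=25: reaches L-position 21 → W
n=26: reaches L-position 21 → W
n=27: reaches L-position 21 → W
n=28: only reaches 27(W), 24(W), 23(W), 22(W), all W → L
n=29: reaches L-position 28 → W
n=30: only reaches 29(W), 26(W), 25(W), 24(W), all W → L
n=31: reaches L-position 30 → W
n=32: reaches L-position 28 → W
n=33: reaches L-position 28 → W
n=34: reaches L-position 30 → W
n=35: reaches L-position 30 → W
n=36: reaches L-position 30 → W
n=37: only reaches 36(W), 33(W), 32(W), 31(W), all W → L
n=38: reaches L-position 37 → W
n=39: only reaches 38(W), 35(W), 34(W), 33(W), all W → L
n=40: reaches L-position 39 → W
n=41: reaches L-position 37 → W
n=42: reaches L-position 37 → W
n=43: reaches L-position 39 → W
n=44: reaches L-position 39 → W
n=45: reaches L-position 39 → W
The losing starting values of n are exactly the entries labelled L in this table (10 of them).

1, 3, 10, 12, 19, 21, 28, 30, 37, 39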